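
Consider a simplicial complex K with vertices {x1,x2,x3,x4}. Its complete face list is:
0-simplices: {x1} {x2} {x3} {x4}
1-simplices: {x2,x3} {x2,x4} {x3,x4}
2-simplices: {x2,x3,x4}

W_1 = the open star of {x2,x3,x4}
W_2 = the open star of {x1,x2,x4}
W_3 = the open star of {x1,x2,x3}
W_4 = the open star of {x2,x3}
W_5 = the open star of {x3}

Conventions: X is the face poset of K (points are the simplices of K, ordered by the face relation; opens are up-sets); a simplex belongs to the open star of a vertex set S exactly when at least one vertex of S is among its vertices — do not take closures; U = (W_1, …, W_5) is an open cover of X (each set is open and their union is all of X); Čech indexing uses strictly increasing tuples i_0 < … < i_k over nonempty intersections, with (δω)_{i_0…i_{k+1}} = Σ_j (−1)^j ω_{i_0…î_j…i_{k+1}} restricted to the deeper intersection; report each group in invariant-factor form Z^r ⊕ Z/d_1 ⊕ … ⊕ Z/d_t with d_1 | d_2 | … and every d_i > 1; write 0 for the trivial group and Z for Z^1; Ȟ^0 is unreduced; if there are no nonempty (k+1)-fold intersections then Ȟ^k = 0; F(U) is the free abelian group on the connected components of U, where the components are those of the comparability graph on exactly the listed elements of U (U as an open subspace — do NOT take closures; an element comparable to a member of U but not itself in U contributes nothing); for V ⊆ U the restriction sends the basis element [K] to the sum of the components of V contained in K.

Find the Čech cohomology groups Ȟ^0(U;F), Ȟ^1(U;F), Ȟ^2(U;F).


intersection data:
  W1={{x2},{x3},{x4},{x2,x3},{x2,x4},{x3,x4},{x2,x3,x4}} W2={{x1},{x2},{x4},{x2,x3},{x2,x4},{x3,x4},{x2,x3,x4}} W3={{x1},{x2},{x3},{x2,x3},{x2,x4},{x3,x4},{x2,x3,x4}} W4={{x2},{x3},{x2,x3},{x2,x4},{x3,x4},{x2,x3,x4}} W5={{x3},{x2,x3},{x3,x4},{x2,x3,x4}}
  W12={{x2},{x4},{x2,x3},{x2,x4},{x3,x4},{x2,x3,x4}} W13={{x2},{x3},{x2,x3},{x2,x4},{x3,x4},{x2,x3,x4}} W14={{x2},{x3},{x2,x3},{x2,x4},{x3,x4},{x2,x3,x4}} W15={{x3},{x2,x3},{x3,x4},{x2,x3,x4}} W23={{x1},{x2},{x2,x3},{x2,x4},{x3,x4},{x2,x3,x4}} W24={{x2},{x2,x3},{x2,x4},{x3,x4},{x2,x3,x4}} W25={{x2,x3},{x3,x4},{x2,x3,x4}} W34={{x2},{x3},{x2,x3},{x2,x4},{x3,x4},{x2,x3,x4}} W35={{x3},{x2,x3},{x3,x4},{x2,x3,x4}} W45={{x3},{x2,x3},{x3,x4},{x2,x3,x4}}
  W123={{x2},{x2,x3},{x2,x4},{x3,x4},{x2,x3,x4}} W124={{x2},{x2,x3},{x2,x4},{x3,x4},{x2,x3,x4}} W125={{x2,x3},{x3,x4},{x2,x3,x4}} W134={{x2},{x3},{x2,x3},{x2,x4},{x3,x4},{x2,x3,x4}} W135={{x3},{x2,x3},{x3,x4},{x2,x3,x4}} W145={{x3},{x2,x3},{x3,x4},{x2,x3,x4}} W234={{x2},{x2,x3},{x2,x4},{x3,x4},{x2,x3,x4}} W235={{x2,x3},{x3,x4},{x2,x3,x4}} W245={{x2,x3},{x3,x4},{x2,x3,x4}} W345={{x3},{x2,x3},{x3,x4},{x2,x3,x4}}
  W1234={{x2},{x2,x3},{x2,x4},{x3,x4},{x2,x3,x4}} W1235={{x2,x3},{x3,x4},{x2,x3,x4}} W1245={{x2,x3},{x3,x4},{x2,x3,x4}} W1345={{x3},{x2,x3},{x3,x4},{x2,x3,x4}} W2345={{x2,x3},{x3,x4},{x2,x3,x4}}
  W12345={{x2,x3},{x3,x4},{x2,x3,x4}}
components per intersection:
  W1: {{x2},{x3},{x4},{x2,x3},{x2,x4},{x3,x4},{x2,x3,x4}}
  W2: {{x1}} {{x2},{x4},{x2,x3},{x2,x4},{x3,x4},{x2,x3,x4}}
  W3: {{x1}} {{x2},{x3},{x2,x3},{x2,x4},{x3,x4},{x2,x3,x4}}
  W4: {{x2},{x3},{x2,x3},{x2,x4},{x3,x4},{x2,x3,x4}}
  W5: {{x3},{x2,x3},{x3,x4},{x2,x3,x4}}
  W12: {{x2},{x4},{x2,x3},{x2,x4},{x3,x4},{x2,x3,x4}}
  W13: {{x2},{x3},{x2,x3},{x2,x4},{x3,x4},{x2,x3,x4}}
  W14: {{x2},{x3},{x2,x3},{x2,x4},{x3,x4},{x2,x3,x4}}
  W15: {{x3},{x2,x3},{x3,x4},{x2,x3,x4}}
  W23: {{x1}} {{x2},{x2,x3},{x2,x4},{x3,x4},{x2,x3,x4}}
  W24: {{x2},{x2,x3},{x2,x4},{x3,x4},{x2,x3,x4}}
  W25: {{x2,x3},{x3,x4},{x2,x3,x4}}
  W34: {{x2},{x3},{x2,x3},{x2,x4},{x3,x4},{x2,x3,x4}}
  W35: {{x3},{x2,x3},{x3,x4},{x2,x3,x4}}
  W45: {{x3},{x2,x3},{x3,x4},{x2,x3,x4}}
  W123: {{x2},{x2,x3},{x2,x4},{x3,x4},{x2,x3,x4}}
  W124: {{x2},{x2,x3},{x2,x4},{x3,x4},{x2,x3,x4}}
  W125: {{x2,x3},{x3,x4},{x2,x3,x4}}
  W134: {{x2},{x3},{x2,x3},{x2,x4},{x3,x4},{x2,x3,x4}}
  W135: {{x3},{x2,x3},{x3,x4},{x2,x3,x4}}
  W145: {{x3},{x2,x3},{x3,x4},{x2,x3,x4}}
  W234: {{x2},{x2,x3},{x2,x4},{x3,x4},{x2,x3,x4}}
  W235: {{x2,x3},{x3,x4},{x2,x3,x4}}
  W245: {{x2,x3},{x3,x4},{x2,x3,x4}}
  W345: {{x3},{x2,x3},{x3,x4},{x2,x3,x4}}
  W1234: {{x2},{x2,x3},{x2,x4},{x3,x4},{x2,x3,x4}}
  W1235: {{x2,x3},{x3,x4},{x2,x3,x4}}
  W1245: {{x2,x3},{x3,x4},{x2,x3,x4}}
  W1345: {{x3},{x2,x3},{x3,x4},{x2,x3,x4}}
  W2345: {{x2,x3},{x3,x4},{x2,x3,x4}}
  W12345: {{x2,x3},{x3,x4},{x2,x3,x4}}
C dims 7,11,10,5; δ0: rk 5, SNF 1^5; δ1: rk 6, SNF 1^6; δ2: rk 4, SNF 1^4
Ȟ^0 = (7 − 5) − 0 = 2, so Ȟ^0 ≅ Z^2
Ȟ^1 = (11 − 6) − 5 = 0, so Ȟ^1 ≅ 0
Ȟ^2 = (10 − 4) − 6 = 0, so Ȟ^2 ≅ 0

Ȟ^0 = Z^2; Ȟ^1 = 0; Ȟ^2 = 0


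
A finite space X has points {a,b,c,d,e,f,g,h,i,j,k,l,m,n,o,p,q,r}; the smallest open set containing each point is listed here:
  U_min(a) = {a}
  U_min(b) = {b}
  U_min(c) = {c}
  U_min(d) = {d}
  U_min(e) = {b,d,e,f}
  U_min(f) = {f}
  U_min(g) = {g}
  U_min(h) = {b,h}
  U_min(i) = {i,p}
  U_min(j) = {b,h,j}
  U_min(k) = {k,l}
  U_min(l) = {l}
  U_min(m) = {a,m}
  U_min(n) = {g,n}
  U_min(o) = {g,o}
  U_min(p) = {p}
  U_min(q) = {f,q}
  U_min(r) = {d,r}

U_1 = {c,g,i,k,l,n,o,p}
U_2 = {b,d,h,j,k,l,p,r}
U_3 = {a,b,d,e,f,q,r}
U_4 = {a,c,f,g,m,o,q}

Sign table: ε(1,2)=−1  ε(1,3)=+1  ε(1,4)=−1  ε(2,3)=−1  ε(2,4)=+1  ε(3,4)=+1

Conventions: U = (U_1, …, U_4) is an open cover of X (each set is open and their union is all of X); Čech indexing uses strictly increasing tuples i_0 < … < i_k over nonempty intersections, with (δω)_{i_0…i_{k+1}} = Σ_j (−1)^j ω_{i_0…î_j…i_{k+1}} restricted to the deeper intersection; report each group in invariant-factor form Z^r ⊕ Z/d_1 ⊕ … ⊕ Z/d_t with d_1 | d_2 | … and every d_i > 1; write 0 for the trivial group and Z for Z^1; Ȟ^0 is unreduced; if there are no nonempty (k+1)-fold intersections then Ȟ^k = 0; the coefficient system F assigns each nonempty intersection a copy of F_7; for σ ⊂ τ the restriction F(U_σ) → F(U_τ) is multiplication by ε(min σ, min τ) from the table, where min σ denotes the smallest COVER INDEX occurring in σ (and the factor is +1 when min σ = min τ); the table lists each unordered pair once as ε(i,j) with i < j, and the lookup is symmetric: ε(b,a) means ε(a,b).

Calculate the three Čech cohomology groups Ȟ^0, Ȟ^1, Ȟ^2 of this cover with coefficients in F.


nonempty overlaps:
  U12={k,l,p} U14={c,g,o} U23={b,d,r} U34={a,f,q}
C dims 4,4; δ0: rk_F7 4
degree 0: 4−4−0 = 0 → Ȟ^0 ≅ 0
degree 1: 4−0−4 = 0 → Ȟ^1 ≅ 0
degree 2: 0−0−0 = 0 → Ȟ^2 ≅ 0

Ȟ^0 = 0; Ȟ^1 = 0; Ȟ^2 = 0


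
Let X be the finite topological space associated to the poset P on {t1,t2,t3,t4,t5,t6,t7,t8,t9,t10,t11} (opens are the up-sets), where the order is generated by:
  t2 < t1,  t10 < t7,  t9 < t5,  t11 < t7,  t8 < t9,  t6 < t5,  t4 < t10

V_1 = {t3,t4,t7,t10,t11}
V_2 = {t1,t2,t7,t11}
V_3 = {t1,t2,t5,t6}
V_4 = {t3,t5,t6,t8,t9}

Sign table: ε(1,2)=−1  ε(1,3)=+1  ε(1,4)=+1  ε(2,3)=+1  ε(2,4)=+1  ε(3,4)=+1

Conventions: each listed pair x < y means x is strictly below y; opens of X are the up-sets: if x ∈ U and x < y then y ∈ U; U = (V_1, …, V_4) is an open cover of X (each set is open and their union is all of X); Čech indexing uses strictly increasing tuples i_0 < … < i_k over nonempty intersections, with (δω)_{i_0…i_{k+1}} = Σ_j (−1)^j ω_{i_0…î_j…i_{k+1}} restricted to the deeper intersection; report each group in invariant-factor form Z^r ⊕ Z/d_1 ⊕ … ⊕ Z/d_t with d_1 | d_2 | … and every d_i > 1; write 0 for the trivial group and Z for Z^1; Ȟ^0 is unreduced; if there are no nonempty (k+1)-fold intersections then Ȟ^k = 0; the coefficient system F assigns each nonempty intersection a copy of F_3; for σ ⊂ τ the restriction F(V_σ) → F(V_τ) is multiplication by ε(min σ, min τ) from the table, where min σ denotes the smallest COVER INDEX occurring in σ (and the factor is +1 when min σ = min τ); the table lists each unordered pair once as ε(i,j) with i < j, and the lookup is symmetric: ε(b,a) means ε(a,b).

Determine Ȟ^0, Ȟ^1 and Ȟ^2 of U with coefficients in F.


Ȟ^0 = 0, Ȟ^1 = 0 and Ȟ^2 = 0

nonempty intersections:
  V12={t7,t11} V14={t3} V23={t1,t2} V34={t5,t6}
C dims 4,4; δ0: rk_F3 4
Ȟ^0: (4−4)−0=0 ⇒ 0
Ȟ^1: (4−0)−4=0 ⇒ 0
Ȟ^2: (0−0)−0=0 ⇒ 0


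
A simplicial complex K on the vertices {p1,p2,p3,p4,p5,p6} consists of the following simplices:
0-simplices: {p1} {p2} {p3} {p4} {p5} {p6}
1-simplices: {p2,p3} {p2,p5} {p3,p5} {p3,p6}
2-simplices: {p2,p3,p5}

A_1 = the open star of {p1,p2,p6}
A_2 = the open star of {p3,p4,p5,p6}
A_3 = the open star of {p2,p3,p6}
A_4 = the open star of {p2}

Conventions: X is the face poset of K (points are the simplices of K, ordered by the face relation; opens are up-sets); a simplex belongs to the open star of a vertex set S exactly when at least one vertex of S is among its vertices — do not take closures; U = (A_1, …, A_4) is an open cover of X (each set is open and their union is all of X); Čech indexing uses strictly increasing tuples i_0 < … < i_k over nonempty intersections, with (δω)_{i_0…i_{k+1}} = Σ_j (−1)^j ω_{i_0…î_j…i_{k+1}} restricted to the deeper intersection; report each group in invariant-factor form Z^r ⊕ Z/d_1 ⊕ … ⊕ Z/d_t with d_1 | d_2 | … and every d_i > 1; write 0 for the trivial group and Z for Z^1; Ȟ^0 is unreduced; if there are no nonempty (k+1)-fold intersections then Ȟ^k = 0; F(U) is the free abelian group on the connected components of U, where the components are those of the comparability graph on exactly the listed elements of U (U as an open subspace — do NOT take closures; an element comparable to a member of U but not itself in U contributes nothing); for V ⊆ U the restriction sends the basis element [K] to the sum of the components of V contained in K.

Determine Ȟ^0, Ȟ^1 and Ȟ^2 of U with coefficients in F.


cover nerve:
  A1={{p1},{p2},{p6},{p2,p3},{p2,p5},{p3,p6},{p2,p3,p5}} A2={{p3},{p4},{p5},{p6},{p2,p3},{p2,p5},{p3,p5},{p3,p6},{p2,p3,p5}} A3={{p2},{p3},{p6},{p2,p3},{p2,p5},{p3,p5},{p3,p6},{p2,p3,p5}} A4={{p2},{p2,p3},{p2,p5},{p2,p3,p5}}
  A12={{p6},{p2,p3},{p2,p5},{p3,p6},{p2,p3,p5}} A13={{p2},{p6},{p2,p3},{p2,p5},{p3,p6},{p2,p3,p5}} A14={{p2},{p2,p3},{p2,p5},{p2,p3,p5}} A23={{p3},{p6},{p2,p3},{p2,p5},{p3,p5},{p3,p6},{p2,p3,p5}} A24={{p2,p3},{p2,p5},{p2,p3,p5}} A34={{p2},{p2,p3},{p2,p5},{p2,p3,p5}}
  A123={{p6},{p2,p3},{p2,p5},{p3,p6},{p2,p3,p5}} A124={{p2,p3},{p2,p5},{p2,p3,p5}} A134={{p2},{p2,p3},{p2,p5},{p2,p3,p5}} A234={{p2,p3},{p2,p5},{p2,p3,p5}}
  A1234={{p2,p3},{p2,p5},{p2,p3,p5}}
components per intersection:
  A1: {{p1}} {{p2},{p2,p3},{p2,p5},{p2,p3,p5}} {{p6},{p3,p6}}
  A2: {{p3},{p5},{p6},{p2,p3},{p2,p5},{p3,p5},{p3,p6},{p2,p3,p5}} {{p4}}
  A3: {{p2},{p3},{p6},{p2,p3},{p2,p5},{p3,p5},{p3,p6},{p2,p3,p5}}
  A4: {{p2},{p2,p3},{p2,p5},{p2,p3,p5}}
  A12: {{p6},{p3,p6}} {{p2,p3},{p2,p5},{p2,p3,p5}}
  A13: {{p2},{p2,p3},{p2,p5},{p2,p3,p5}} {{p6},{p3,p6}}
  A14: {{p2},{p2,p3},{p2,p5},{p2,p3,p5}}
  A23: {{p3},{p6},{p2,p3},{p2,p5},{p3,p5},{p3,p6},{p2,p3,p5}}
  A24: {{p2,p3},{p2,p5},{p2,p3,p5}}
  A34: {{p2},{p2,p3},{p2,p5},{p2,p3,p5}}
  A123: {{p6},{p3,p6}} {{p2,p3},{p2,p5},{p2,p3,p5}}
  A124: {{p2,p3},{p2,p5},{p2,p3,p5}}
  A134: {{p2},{p2,p3},{p2,p5},{p2,p3,p5}}
  A234: {{p2,p3},{p2,p5},{p2,p3,p5}}
  A1234: {{p2,p3},{p2,p5},{p2,p3,p5}}
C dims 7,8,5,1; δ0: rk 4, SNF 1^4; δ1: rk 4, SNF 1^4; δ2: rk 1, SNF 1^1
Ȟ^0: (7−4)−0=3 ⇒ Z^3
Ȟ^1: (8−4)−4=0 ⇒ 0
Ȟ^2: (5−1)−4=0 ⇒ 0

Ȟ^0 = Z^3; Ȟ^1 = 0; Ȟ^2 = 0


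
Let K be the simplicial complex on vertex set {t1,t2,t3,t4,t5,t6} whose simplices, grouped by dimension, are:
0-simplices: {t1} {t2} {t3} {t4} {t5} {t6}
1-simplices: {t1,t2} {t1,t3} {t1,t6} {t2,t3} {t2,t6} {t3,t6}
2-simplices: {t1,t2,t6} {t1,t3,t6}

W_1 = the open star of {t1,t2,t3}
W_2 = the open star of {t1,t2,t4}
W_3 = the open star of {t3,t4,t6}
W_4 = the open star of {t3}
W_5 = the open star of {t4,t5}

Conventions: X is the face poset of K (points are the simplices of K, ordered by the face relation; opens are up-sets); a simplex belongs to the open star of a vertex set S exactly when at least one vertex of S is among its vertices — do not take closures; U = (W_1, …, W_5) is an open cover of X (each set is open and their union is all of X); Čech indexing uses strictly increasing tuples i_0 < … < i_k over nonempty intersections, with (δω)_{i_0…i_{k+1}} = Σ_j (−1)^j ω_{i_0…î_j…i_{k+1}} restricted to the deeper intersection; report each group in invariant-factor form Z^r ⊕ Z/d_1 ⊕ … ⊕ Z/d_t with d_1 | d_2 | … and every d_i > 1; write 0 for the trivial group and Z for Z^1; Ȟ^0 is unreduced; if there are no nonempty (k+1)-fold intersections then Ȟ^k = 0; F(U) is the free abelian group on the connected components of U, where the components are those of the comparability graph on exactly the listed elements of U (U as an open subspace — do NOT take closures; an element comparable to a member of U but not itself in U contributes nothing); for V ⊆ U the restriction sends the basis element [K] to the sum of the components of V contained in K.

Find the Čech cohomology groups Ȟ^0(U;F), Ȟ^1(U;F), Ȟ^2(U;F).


Ȟ^0(U;F) ≅ Z^3, Ȟ^1(U;F) ≅ 0 and Ȟ^2(U;F) ≅ 0

cover nerve:
  W1={{t1},{t2},{t3},{t1,t2},{t1,t3},{t1,t6},{t2,t3},{t2,t6},{t3,t6},{t1,t2,t6},{t1,t3,t6}} W2={{t1},{t2},{t4},{t1,t2},{t1,t3},{t1,t6},{t2,t3},{t2,t6},{t1,t2,t6},{t1,t3,t6}} W3={{t3},{t4},{t6},{t1,t3},{t1,t6},{t2,t3},{t2,t6},{t3,t6},{t1,t2,t6},{t1,t3,t6}} W4={{t3},{t1,t3},{t2,t3},{t3,t6},{t1,t3,t6}} W5={{t4},{t5}}
  W12={{t1},{t2},{t1,t2},{t1,t3},{t1,t6},{t2,t3},{t2,t6},{t1,t2,t6},{t1,t3,t6}} W13={{t3},{t1,t3},{t1,t6},{t2,t3},{t2,t6},{t3,t6},{t1,t2,t6},{t1,t3,t6}} W14={{t3},{t1,t3},{t2,t3},{t3,t6},{t1,t3,t6}} W23={{t4},{t1,t3},{t1,t6},{t2,t3},{t2,t6},{t1,t2,t6},{t1,t3,t6}} W24={{t1,t3},{t2,t3},{t1,t3,t6}} W25={{t4}} W34={{t3},{t1,t3},{t2,t3},{t3,t6},{t1,t3,t6}} W35={{t4}}
  W123={{t1,t3},{t1,t6},{t2,t3},{t2,t6},{t1,t2,t6},{t1,t3,t6}} W124={{t1,t3},{t2,t3},{t1,t3,t6}} W134={{t3},{t1,t3},{t2,t3},{t3,t6},{t1,t3,t6}} W234={{t1,t3},{t2,t3},{t1,t3,t6}} W235={{t4}}
  W1234={{t1,t3},{t2,t3},{t1,t3,t6}}
components per intersection:
  W1: {{t1},{t2},{t3},{t1,t2},{t1,t3},{t1,t6},{t2,t3},{t2,t6},{t3,t6},{t1,t2,t6},{t1,t3,t6}}
  W2: {{t1},{t2},{t1,t2},{t1,t3},{t1,t6},{t2,t3},{t2,t6},{t1,t2,t6},{t1,t3,t6}} {{t4}}
  W3: {{t3},{t6},{t1,t3},{t1,t6},{t2,t3},{t2,t6},{t3,t6},{t1,t2,t6},{t1,t3,t6}} {{t4}}
  W4: {{t3},{t1,t3},{t2,t3},{t3,t6},{t1,t3,t6}}
  W5: {{t4}} {{t5}}
  W12: {{t1},{t2},{t1,t2},{t1,t3},{t1,t6},{t2,t3},{t2,t6},{t1,t2,t6},{t1,t3,t6}}
  W13: {{t3},{t1,t3},{t1,t6},{t2,t3},{t2,t6},{t3,t6},{t1,t2,t6},{t1,t3,t6}}
  W14: {{t3},{t1,t3},{t2,t3},{t3,t6},{t1,t3,t6}}
  W23: {{t4}} {{t1,t3},{t1,t6},{t2,t6},{t1,t2,t6},{t1,t3,t6}} {{t2,t3}}
  W24: {{t1,t3},{t1,t3,t6}} {{t2,t3}}
  W25: {{t4}}
  W34: {{t3},{t1,t3},{t2,t3},{t3,t6},{t1,t3,t6}}
  W35: {{t4}}
  W123: {{t1,t3},{t1,t6},{t2,t6},{t1,t2,t6},{t1,t3,t6}} {{t2,t3}}
  W124: {{t1,t3},{t1,t3,t6}} {{t2,t3}}
  W134: {{t3},{t1,t3},{t2,t3},{t3,t6},{t1,t3,t6}}
  W234: {{t1,t3},{t1,t3,t6}} {{t2,t3}}
  W235: {{t4}}
  W1234: {{t1,t3},{t1,t3,t6}} {{t2,t3}}
C dims 8,11,8,2; δ0: rk 5, SNF 1^5; δ1: rk 6, SNF 1^6; δ2: rk 2, SNF 1^2
Ȟ^0: (8−5)−0=3 ⇒ Z^3
Ȟ^1: (11−6)−5=0 ⇒ 0
Ȟ^2: (8−2)−6=0 ⇒ 0


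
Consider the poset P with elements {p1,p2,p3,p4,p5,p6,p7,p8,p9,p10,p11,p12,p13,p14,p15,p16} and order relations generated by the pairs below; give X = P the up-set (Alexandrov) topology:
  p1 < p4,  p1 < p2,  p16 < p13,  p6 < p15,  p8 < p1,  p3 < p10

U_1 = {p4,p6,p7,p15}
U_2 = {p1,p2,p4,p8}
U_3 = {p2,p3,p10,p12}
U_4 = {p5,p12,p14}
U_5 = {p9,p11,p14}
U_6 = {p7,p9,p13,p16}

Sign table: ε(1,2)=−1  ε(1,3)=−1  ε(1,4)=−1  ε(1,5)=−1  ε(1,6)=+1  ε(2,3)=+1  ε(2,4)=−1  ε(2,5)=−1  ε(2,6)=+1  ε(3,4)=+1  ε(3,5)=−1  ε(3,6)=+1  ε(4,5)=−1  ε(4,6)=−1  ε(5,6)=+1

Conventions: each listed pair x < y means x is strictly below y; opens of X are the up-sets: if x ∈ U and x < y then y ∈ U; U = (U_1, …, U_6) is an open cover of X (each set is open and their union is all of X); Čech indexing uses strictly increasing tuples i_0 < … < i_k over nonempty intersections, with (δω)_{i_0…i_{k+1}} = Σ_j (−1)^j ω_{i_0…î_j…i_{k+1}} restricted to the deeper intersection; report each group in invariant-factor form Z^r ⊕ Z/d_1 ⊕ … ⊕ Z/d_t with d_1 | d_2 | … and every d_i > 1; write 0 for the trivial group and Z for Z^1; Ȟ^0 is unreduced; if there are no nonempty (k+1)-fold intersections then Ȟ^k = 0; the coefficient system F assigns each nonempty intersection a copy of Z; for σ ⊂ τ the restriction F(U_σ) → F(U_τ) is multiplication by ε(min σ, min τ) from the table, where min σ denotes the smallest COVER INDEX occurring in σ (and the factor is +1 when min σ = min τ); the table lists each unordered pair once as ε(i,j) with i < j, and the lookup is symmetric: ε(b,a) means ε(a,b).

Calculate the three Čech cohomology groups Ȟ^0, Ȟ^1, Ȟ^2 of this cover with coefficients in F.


Ȟ^0 ≅ Z, Ȟ^1 ≅ Z, Ȟ^2 ≅ 0

nonempty overlaps:
  U12={p4} U16={p7} U23={p2} U34={p12} U45={p14} U56={p9}
C dims 6,6; δ0: rk 5, SNF 1^5
degree 0: 6−5−0 = 1 → Ȟ^0 ≅ Z
degree 1: 6−0−5 = 1 → Ȟ^1 ≅ Z
degree 2: 0−0−0 = 0 → Ȟ^2 ≅ 0


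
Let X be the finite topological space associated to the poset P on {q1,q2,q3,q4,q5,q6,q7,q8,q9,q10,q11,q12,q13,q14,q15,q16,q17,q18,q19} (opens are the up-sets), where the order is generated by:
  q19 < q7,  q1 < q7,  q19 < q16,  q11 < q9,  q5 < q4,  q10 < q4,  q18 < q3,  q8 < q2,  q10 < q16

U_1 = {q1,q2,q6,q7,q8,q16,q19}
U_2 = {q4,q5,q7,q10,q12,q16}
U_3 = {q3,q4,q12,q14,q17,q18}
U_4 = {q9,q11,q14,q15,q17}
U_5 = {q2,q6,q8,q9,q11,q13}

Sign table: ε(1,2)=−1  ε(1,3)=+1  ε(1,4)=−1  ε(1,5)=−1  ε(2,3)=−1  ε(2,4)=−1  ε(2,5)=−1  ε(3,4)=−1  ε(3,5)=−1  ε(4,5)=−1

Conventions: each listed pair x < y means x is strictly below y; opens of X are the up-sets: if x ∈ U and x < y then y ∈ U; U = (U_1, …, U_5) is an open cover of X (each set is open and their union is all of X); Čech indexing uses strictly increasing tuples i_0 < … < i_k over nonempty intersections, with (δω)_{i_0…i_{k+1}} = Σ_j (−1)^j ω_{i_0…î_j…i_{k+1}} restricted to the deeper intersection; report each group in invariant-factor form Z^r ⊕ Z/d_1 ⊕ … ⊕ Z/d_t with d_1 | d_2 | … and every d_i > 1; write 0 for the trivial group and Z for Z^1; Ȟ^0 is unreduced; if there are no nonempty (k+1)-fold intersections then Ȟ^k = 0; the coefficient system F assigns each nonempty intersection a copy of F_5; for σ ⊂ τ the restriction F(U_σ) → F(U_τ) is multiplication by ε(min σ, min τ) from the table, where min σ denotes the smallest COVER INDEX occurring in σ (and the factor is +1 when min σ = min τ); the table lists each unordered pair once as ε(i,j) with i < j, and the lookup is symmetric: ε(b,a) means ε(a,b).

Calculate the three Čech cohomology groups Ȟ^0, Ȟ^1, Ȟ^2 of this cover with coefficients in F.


Ȟ^0(U;F) ≅ 0,  Ȟ^1(U;F) ≅ 0,  Ȟ^2(U;F) ≅ 0

intersection data:
  U12={q7,q16} U15={q2,q6,q8} U23={q4,q12} U34={q14,q17} U45={q9,q11}
C dims 5,5; δ0: rk_F5 5
Ȟ^0 = (5 − 5) − 0 = 0, so Ȟ^0 ≅ 0
Ȟ^1 = (5 − 0) − 5 = 0, so Ȟ^1 ≅ 0
Ȟ^2 = (0 − 0) − 0 = 0, so Ȟ^2 ≅ 0


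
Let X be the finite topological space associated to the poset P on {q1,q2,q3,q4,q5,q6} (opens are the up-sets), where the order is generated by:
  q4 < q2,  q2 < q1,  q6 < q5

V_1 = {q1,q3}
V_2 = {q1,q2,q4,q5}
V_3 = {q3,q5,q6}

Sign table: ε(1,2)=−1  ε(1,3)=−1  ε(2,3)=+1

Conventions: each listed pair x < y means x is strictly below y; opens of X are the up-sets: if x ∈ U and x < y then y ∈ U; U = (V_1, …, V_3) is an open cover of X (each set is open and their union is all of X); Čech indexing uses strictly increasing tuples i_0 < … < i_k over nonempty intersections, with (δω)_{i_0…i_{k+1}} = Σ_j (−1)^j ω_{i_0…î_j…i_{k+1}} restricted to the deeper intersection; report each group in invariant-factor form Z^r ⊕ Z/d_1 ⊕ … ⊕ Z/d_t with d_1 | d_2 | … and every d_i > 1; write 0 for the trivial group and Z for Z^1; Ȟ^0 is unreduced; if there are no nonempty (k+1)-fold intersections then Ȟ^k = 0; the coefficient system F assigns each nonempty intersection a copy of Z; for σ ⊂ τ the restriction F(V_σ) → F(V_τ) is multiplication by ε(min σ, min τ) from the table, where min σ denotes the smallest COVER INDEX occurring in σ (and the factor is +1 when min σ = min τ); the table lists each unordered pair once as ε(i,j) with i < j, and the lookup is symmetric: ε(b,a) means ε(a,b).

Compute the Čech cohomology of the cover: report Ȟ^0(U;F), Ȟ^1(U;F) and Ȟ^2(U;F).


Ȟ^0 = Z, Ȟ^1 = Z, Ȟ^2 = 0

nerve of the cover:
  V12={q1} V13={q3} V23={q5}
C dims 3,3; δ0: rk 2, SNF 1^2
Ȟ^0 = (3 − 2) − 0 = 1, so Ȟ^0 ≅ Z
Ȟ^1 = (3 − 0) − 2 = 1, so Ȟ^1 ≅ Z
Ȟ^2 = (0 − 0) − 0 = 0, so Ȟ^2 ≅ 0


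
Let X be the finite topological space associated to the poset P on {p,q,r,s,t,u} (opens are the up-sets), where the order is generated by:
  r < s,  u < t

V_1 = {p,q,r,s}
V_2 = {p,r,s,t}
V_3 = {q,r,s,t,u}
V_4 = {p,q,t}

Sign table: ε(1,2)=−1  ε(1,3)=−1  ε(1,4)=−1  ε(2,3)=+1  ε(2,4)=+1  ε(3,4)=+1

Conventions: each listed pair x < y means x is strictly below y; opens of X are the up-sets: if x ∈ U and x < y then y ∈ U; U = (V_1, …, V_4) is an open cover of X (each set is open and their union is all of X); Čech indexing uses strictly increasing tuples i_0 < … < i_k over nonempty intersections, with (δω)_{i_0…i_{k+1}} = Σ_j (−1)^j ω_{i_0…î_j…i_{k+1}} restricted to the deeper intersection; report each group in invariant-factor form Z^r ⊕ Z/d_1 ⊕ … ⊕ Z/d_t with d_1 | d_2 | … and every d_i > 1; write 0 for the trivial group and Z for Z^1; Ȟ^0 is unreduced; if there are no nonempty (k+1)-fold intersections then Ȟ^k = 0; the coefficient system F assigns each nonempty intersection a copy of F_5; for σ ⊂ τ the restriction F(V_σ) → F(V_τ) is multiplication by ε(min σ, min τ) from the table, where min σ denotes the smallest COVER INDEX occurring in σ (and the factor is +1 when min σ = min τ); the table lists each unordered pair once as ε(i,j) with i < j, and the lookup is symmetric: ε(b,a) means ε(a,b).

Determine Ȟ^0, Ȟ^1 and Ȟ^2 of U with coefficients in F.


Ȟ^0(U;F) ≅ Z/5, Ȟ^1(U;F) ≅ 0, Ȟ^2(U;F) ≅ Z/5

nerve of the cover:
  V12={p,r,s} V13={q,r,s} V14={p,q} V23={r,s,t} V24={p,t} V34={q,t}
  V123={r,s} V124={p} V134={q} V234={t}
C dims 4,6,4; δ0: rk_F5 3; δ1: rk_F5 3
Ȟ^0 = (4 − 3) − 0 = 1, so Ȟ^0 ≅ Z/5
Ȟ^1 = (6 − 3) − 3 = 0, so Ȟ^1 ≅ 0
Ȟ^2 = (4 − 0) − 3 = 1, so Ȟ^2 ≅ Z/5


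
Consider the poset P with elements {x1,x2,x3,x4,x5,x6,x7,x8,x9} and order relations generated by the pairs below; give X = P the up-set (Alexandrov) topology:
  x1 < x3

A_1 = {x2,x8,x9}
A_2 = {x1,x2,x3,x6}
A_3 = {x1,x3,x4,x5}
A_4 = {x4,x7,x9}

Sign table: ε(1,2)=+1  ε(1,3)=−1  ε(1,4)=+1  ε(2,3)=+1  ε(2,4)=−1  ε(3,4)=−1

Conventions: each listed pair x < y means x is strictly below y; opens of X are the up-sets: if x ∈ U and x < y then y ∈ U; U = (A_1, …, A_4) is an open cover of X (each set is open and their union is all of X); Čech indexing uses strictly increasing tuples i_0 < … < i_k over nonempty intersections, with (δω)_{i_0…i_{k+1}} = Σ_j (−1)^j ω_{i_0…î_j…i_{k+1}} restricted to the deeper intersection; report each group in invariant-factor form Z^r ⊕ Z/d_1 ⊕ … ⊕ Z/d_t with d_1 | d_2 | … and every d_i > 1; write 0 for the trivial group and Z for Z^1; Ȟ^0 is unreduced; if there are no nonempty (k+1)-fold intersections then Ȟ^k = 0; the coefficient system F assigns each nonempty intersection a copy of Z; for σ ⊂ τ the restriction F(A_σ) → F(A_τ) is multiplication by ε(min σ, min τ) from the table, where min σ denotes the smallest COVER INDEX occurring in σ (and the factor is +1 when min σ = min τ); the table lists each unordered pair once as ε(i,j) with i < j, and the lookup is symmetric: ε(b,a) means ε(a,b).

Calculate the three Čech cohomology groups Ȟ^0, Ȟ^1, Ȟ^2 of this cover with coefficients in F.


Ȟ^0 = 0; Ȟ^1 = Z/2; Ȟ^2 = 0

intersection data:
  A12={x2} A14={x9} A23={x1,x3} A34={x4}
C dims 4,4; δ0: rk 4, SNF 1^3·2
Ȟ^0 = (4 − 4) − 0 = 0, so Ȟ^0 ≅ 0
Ȟ^1 = (4 − 0) − 4 = 0 plus torsion [2], so Ȟ^1 ≅ Z/2
Ȟ^2 = (0 − 0) − 0 = 0, so Ȟ^2 ≅ 0


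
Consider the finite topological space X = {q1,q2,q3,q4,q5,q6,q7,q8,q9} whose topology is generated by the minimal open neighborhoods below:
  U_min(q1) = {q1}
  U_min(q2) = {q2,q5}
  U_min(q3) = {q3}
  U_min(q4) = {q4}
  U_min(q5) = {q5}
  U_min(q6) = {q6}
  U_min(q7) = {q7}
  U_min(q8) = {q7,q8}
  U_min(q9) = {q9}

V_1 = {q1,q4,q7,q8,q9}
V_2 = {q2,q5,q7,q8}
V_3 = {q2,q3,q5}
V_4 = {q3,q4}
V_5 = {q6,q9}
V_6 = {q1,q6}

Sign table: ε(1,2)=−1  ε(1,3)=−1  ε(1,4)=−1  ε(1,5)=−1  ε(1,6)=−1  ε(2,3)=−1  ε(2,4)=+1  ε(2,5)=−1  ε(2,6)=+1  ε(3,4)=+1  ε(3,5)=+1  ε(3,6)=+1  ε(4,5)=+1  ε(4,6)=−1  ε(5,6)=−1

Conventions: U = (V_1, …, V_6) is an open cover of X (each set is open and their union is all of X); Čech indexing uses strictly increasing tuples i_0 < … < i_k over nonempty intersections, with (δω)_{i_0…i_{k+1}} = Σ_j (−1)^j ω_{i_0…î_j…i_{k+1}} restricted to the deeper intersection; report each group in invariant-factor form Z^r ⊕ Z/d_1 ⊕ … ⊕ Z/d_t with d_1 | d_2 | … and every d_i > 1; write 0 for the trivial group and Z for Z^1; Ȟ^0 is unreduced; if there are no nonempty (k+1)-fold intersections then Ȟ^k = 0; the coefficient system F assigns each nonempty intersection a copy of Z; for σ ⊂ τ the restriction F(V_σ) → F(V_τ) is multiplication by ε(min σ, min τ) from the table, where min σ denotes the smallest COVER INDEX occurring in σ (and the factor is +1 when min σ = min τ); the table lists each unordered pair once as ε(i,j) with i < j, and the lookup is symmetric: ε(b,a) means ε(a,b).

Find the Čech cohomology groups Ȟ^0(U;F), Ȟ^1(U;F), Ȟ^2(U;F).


Ȟ^0 = 0, Ȟ^1 = Z ⊕ Z/2 and Ȟ^2 = 0

nerve simplices:
  V12={q7,q8} V14={q4} V15={q9} V16={q1} V23={q2,q5} V34={q3} V56={q6}
C dims 6,7; δ0: rk 6, SNF 1^5·2
degree 0: 6−6−0 = 0 → Ȟ^0 ≅ 0
degree 1: 7−0−6 = 1 plus torsion [2] → Ȟ^1 ≅ Z ⊕ Z/2
degree 2: 0−0−0 = 0 → Ȟ^2 ≅ 0


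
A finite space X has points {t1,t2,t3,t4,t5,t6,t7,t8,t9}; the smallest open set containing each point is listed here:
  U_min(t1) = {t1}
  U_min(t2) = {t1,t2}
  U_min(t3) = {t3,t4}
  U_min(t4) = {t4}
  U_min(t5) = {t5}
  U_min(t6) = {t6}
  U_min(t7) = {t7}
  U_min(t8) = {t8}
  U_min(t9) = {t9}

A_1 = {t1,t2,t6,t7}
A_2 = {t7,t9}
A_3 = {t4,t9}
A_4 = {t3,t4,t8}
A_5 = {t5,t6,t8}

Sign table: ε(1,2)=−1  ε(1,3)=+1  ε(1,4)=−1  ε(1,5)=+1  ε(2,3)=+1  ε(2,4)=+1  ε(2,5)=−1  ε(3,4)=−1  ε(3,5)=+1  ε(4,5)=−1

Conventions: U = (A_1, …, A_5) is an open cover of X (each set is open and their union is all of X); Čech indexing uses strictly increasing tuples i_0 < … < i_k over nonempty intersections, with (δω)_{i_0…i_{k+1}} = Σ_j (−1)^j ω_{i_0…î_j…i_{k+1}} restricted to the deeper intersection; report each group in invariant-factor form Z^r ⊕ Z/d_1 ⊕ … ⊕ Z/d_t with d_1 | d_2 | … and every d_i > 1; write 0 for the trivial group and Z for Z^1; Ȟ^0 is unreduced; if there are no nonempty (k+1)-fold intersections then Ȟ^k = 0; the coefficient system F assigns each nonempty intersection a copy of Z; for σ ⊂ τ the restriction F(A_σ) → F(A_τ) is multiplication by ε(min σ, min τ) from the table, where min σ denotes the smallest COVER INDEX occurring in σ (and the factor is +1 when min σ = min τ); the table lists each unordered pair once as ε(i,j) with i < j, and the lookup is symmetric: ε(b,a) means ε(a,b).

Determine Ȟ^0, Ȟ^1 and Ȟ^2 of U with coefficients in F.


cover nerve:
  A12={t7} A15={t6} A23={t9} A34={t4} A45={t8}
C dims 5,5; δ0: rk 5, SNF 1^4·2
Ȟ^0: (5−5)−0=0 ⇒ 0
Ȟ^1: (5−0)−5=0 plus torsion [2] ⇒ Z/2
Ȟ^2: (0−0)−0=0 ⇒ 0

Ȟ^0 ≅ 0, Ȟ^1 ≅ Z/2 and Ȟ^2 ≅ 0


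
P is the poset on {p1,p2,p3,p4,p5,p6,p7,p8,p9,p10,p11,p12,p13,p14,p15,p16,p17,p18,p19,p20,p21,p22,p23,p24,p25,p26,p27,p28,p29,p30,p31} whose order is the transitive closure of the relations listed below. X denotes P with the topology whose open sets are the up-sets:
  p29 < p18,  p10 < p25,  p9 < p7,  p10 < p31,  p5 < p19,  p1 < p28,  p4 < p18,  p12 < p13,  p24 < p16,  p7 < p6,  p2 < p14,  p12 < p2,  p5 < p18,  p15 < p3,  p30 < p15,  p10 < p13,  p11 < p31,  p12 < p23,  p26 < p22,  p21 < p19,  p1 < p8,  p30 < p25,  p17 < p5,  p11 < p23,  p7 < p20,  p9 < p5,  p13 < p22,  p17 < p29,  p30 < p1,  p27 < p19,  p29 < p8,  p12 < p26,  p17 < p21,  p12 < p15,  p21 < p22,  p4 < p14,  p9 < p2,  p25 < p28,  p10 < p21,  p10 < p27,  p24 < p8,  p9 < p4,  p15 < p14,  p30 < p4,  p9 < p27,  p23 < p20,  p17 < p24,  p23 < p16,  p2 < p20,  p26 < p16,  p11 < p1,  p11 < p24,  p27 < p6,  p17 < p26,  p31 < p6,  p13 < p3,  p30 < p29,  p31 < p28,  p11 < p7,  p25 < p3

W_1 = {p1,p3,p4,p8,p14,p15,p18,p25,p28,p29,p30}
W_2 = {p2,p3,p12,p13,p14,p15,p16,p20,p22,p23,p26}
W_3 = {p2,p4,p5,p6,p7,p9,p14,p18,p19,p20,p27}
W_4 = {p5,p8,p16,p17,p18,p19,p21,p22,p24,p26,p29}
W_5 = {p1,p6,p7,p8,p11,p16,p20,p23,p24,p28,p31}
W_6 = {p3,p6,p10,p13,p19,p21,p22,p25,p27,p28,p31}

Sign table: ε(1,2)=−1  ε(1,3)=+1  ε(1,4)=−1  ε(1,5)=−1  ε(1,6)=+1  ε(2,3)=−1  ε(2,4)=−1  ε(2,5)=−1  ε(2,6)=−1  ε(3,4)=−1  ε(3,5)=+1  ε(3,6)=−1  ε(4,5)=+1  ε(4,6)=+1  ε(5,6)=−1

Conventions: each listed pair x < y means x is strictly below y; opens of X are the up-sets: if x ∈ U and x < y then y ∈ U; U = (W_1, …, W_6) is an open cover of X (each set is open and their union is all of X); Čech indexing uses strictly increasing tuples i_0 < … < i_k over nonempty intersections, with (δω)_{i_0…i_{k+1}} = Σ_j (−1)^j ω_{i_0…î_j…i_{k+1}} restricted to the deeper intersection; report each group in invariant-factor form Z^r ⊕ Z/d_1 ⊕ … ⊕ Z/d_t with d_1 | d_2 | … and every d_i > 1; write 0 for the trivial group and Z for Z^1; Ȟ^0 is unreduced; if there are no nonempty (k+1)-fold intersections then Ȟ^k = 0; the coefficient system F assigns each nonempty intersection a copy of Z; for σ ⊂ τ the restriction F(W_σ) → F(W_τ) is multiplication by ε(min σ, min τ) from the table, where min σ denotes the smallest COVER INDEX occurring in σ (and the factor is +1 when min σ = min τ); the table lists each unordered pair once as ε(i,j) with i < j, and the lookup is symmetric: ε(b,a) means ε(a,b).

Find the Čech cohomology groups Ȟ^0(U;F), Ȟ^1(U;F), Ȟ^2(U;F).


Ȟ^0 = 0, Ȟ^1 = Z/2 and Ȟ^2 = Z

cover nerve:
  W12={p3,p14,p15} W13={p4,p14,p18} W14={p8,p18,p29} W15={p1,p8,p28} W16={p3,p25,p28} W23={p2,p14,p20} W24={p16,p22,p26} W25={p16,p20,p23} W26={p3,p13,p22} W34={p5,p18,p19} W35={p6,p7,p20} W36={p6,p19,p27} W45={p8,p16,p24} W46={p19,p21,p22} W56={p6,p28,p31}
  W123={p14} W126={p3} W134={p18} W145={p8} W156={p28} W235={p20} W245={p16} W246={p22} W346={p19} W356={p6}
C dims 6,15,10; δ0: rk 6, SNF 1^5·2; δ1: rk 9, SNF 1^9
Ȟ^0: (6−6)−0=0 ⇒ 0
Ȟ^1: (15−9)−6=0 plus torsion [2] ⇒ Z/2
Ȟ^2: (10−0)−9=1 ⇒ Z


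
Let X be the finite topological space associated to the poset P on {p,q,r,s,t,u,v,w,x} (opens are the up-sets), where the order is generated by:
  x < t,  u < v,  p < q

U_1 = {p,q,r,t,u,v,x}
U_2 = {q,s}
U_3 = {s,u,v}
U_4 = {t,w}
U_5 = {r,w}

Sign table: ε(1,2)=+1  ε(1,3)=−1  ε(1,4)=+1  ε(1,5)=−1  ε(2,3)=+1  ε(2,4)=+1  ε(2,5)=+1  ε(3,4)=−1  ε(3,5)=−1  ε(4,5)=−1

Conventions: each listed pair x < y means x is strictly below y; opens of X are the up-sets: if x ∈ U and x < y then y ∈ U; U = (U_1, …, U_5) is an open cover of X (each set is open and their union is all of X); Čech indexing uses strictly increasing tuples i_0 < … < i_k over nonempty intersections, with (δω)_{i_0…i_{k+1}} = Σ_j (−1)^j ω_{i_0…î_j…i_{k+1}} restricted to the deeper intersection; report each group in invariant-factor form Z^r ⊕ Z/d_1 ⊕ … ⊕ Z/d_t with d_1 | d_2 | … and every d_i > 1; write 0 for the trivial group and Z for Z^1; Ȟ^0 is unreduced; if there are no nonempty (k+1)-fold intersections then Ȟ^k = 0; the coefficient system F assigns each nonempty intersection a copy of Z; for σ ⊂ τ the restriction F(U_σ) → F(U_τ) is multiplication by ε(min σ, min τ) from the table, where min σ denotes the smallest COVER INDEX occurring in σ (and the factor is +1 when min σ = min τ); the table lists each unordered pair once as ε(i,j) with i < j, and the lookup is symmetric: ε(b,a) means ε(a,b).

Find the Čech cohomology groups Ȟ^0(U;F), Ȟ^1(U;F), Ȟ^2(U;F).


Ȟ^0 ≅ 0; Ȟ^1 ≅ Z ⊕ Z/2; Ȟ^2 ≅ 0

nonempty overlaps:
  U12={q} U13={u,v} U14={t} U15={r} U23={s} U45={w}
C dims 5,6; δ0: rk 5, SNF 1^4·2
degree 0: 5−5−0 = 0 → Ȟ^0 ≅ 0
degree 1: 6−0−5 = 1 plus torsion [2] → Ȟ^1 ≅ Z ⊕ Z/2
degree 2: 0−0−0 = 0 → Ȟ^2 ≅ 0


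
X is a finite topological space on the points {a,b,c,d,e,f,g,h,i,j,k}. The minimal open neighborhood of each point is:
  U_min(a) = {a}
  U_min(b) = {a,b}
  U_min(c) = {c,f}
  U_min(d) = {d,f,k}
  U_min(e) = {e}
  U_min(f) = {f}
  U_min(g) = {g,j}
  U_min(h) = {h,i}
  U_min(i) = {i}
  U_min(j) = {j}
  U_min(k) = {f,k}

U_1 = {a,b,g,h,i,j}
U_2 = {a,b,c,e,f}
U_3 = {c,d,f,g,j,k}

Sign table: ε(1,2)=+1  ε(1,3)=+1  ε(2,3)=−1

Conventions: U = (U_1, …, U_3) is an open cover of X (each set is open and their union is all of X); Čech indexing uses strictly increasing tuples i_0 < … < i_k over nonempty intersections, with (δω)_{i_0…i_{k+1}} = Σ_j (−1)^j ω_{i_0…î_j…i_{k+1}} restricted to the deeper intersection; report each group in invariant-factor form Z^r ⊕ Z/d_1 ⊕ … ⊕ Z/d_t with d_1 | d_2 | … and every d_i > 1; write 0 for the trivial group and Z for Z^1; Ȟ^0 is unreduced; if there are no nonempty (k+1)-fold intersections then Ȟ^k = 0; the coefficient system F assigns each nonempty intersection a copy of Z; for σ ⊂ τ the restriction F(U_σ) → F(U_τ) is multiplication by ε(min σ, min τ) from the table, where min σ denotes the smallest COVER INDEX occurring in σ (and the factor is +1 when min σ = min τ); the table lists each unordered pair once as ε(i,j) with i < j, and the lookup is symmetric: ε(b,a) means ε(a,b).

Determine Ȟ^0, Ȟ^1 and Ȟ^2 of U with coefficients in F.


nerve of the cover:
  U12={a,b} U13={g,j} U23={c,f}
C dims 3,3; δ0: rk 3, SNF 1^2·2
Ȟ^0 = (3 − 3) − 0 = 0, so Ȟ^0 ≅ 0
Ȟ^1 = (3 − 0) − 3 = 0 plus torsion [2], so Ȟ^1 ≅ Z/2
Ȟ^2 = (0 − 0) − 0 = 0, so Ȟ^2 ≅ 0

Ȟ^0 ≅ 0, Ȟ^1 ≅ Z/2 and Ȟ^2 ≅ 0


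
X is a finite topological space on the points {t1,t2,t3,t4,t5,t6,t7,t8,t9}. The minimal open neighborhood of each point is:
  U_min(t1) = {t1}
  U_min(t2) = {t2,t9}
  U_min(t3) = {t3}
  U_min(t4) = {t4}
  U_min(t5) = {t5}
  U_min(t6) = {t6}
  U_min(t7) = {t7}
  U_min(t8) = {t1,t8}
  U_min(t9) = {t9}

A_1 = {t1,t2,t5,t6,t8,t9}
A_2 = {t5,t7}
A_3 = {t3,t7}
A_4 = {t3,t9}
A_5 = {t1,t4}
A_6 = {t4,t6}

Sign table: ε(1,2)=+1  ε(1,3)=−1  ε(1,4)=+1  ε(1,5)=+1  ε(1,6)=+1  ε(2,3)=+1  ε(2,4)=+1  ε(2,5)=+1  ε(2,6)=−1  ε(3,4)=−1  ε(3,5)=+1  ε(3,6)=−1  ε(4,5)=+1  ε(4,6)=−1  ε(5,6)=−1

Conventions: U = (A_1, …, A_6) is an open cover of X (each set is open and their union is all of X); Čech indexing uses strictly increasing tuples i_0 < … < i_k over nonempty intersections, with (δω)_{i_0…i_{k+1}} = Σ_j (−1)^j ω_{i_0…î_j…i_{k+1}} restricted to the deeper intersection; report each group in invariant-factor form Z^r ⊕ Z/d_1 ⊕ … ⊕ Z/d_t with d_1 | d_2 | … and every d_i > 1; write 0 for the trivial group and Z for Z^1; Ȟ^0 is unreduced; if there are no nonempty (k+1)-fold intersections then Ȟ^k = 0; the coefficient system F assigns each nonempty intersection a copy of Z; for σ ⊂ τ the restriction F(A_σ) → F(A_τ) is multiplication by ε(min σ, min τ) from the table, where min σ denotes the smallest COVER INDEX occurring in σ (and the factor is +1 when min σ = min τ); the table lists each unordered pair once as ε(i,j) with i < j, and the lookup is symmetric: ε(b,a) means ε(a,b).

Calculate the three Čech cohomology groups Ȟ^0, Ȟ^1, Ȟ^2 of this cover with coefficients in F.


nerve of the cover:
  A12={t5} A14={t9} A15={t1} A16={t6} A23={t7} A34={t3} A56={t4}
C dims 6,7; δ0: rk 6, SNF 1^5·2
Ȟ^0 = (6 − 6) − 0 = 0, so Ȟ^0 ≅ 0
Ȟ^1 = (7 − 0) − 6 = 1 plus torsion [2], so Ȟ^1 ≅ Z ⊕ Z/2
Ȟ^2 = (0 − 0) − 0 = 0, so Ȟ^2 ≅ 0

Ȟ^0 = 0, Ȟ^1 = Z ⊕ Z/2 and Ȟ^2 = 0


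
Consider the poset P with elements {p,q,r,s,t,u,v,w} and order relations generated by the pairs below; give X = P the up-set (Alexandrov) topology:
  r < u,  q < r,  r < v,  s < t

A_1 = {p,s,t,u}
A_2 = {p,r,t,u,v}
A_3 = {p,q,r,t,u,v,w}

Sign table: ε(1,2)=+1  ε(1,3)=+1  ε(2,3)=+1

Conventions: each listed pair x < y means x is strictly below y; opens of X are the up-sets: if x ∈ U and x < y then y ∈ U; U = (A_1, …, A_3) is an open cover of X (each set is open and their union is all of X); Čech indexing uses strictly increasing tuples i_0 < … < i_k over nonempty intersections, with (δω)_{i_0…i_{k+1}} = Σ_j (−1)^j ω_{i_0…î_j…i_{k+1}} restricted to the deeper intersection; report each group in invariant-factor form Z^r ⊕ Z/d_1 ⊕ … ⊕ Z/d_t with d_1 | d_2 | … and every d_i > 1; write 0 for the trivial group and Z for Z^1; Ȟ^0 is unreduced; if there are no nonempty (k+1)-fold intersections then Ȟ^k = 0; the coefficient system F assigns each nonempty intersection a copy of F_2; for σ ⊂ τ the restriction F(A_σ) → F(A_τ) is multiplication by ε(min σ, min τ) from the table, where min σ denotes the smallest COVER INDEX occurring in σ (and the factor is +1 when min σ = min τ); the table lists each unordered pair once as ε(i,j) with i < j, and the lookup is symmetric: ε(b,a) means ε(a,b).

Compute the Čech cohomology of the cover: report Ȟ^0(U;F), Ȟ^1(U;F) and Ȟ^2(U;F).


Ȟ^0 ≅ Z/2, Ȟ^1 ≅ 0, Ȟ^2 ≅ 0

nerve of the cover:
  A12={p,t,u} A13={p,t,u} A23={p,r,t,u,v}
  A123={p,t,u}
C dims 3,3,1; δ0: rk_F2 2; δ1: rk_F2 1
Ȟ^0 = (3 − 2) − 0 = 1, so Ȟ^0 ≅ Z/2
Ȟ^1 = (3 − 1) − 2 = 0, so Ȟ^1 ≅ 0
Ȟ^2 = (1 − 0) − 1 = 0, so Ȟ^2 ≅ 0


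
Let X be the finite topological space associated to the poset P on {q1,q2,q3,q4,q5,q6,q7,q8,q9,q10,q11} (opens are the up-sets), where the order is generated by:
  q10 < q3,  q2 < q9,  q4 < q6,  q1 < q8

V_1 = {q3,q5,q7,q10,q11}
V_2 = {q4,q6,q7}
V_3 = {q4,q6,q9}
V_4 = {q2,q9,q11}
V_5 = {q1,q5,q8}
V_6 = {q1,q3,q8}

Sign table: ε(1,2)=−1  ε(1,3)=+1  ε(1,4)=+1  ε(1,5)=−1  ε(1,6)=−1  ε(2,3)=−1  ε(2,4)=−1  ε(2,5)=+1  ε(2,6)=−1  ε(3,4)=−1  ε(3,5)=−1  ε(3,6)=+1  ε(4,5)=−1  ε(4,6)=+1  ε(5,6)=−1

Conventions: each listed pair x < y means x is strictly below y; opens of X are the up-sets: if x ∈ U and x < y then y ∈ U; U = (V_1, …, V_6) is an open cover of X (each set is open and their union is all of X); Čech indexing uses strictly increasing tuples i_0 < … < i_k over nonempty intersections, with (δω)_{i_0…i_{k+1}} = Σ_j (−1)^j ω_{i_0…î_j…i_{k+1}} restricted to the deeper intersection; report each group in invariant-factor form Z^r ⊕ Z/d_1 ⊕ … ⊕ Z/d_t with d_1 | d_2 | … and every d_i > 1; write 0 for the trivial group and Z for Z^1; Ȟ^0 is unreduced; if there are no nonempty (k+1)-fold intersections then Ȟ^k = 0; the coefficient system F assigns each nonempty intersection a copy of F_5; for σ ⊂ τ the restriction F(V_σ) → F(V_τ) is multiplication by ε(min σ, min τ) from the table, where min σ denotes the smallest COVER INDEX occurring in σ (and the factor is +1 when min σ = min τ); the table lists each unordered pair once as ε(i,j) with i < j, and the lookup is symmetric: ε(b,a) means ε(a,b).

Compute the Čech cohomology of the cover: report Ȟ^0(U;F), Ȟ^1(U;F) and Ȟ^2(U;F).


Ȟ^0 ≅ 0, Ȟ^1 ≅ Z/5, Ȟ^2 ≅ 0

nonempty overlaps:
  V12={q7} V14={q11} V15={q5} V16={q3} V23={q4,q6} V34={q9} V56={q1,q8}
C dims 6,7; δ0: rk_F5 6
degree 0: 6−6−0 = 0 → Ȟ^0 ≅ 0
degree 1: 7−0−6 = 1 → Ȟ^1 ≅ Z/5
degree 2: 0−0−0 = 0 → Ȟ^2 ≅ 0
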